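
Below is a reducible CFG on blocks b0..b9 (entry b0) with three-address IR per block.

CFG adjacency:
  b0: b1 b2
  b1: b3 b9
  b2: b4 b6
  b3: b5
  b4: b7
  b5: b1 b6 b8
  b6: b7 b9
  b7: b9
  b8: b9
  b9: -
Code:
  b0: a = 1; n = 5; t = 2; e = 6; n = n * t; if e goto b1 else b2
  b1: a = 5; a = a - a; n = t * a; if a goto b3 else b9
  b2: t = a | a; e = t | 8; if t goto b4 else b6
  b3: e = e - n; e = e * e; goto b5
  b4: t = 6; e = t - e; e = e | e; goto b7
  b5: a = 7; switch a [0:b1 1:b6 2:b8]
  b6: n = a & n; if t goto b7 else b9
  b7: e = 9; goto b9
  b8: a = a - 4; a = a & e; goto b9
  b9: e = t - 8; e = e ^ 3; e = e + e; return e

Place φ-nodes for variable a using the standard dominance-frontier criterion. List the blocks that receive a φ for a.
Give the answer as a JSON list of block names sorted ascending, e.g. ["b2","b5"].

Answer: ["b1", "b6", "b7", "b9"]

Analysis:
idom tree: b1←b0 b2←b0 b3←b1 b4←b2 b5←b3 b6←b0 b7←b0 b8←b5 b9←b0
Dom∩ at merges:
  b1: preds {b0,b5}: {b0} ∩ {b0,b1,b3,b5} = {b0}; idom=b0
  b6: preds {b2,b5}: {b0,b2} ∩ {b0,b1,b3,b5} = {b0}; idom=b0
  b7: preds {b4,b6}: {b0,b2,b4} ∩ {b0,b6} = {b0}; idom=b0
  b9: preds {b1,b6,b7,b8}: {b0,b1} ∩ {b0,b6} ∩ {b0,b7} ∩ {b0,b1,b3,b5,b8} = {b0}; idom=b0

Frontier:
  b1←b0: walk · to b0
  b1←b5: walk b5→b3→b1 to b0
  b6←b2: walk b2 to b0
  b6←b5: walk b5→b3→b1 to b0
  b7←b4: walk b4→b2 to b0
  b7←b6: walk b6 to b0
  b9←b1: walk b1 to b0
  b9←b6: walk b6 to b0
  b9←b7: walk b7 to b0
  b9←b8: walk b8→b5→b3→b1 to b0
  DF(b0)=∅
  DF(b1)={b1,b6,b9}
  DF(b2)={b6,b7}
  DF(b3)={b1,b6,b9}
  DF(b4)={b7}
  DF(b5)={b1,b6,b9}
  DF(b6)={b7,b9}
  DF(b7)={b9}
  DF(b8)={b9}
  DF(b9)=∅

φ for a: defs {b0,b1,b5,b8}
  DF⁺ = {b1,b6,b7,b9}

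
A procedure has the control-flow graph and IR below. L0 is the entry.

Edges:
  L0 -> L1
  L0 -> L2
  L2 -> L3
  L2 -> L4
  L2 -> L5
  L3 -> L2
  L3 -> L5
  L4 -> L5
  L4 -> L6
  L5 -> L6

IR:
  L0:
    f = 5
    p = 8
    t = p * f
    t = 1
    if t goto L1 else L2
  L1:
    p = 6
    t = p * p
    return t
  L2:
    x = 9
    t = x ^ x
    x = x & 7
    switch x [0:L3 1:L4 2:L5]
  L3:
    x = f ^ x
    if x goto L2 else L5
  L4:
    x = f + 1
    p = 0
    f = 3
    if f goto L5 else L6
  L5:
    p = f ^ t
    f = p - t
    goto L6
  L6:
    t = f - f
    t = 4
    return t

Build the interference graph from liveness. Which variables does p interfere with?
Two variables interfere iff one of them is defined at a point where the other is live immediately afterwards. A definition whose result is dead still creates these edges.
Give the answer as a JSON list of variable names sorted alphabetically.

Per-block:
  L0: def={f,p,t} ue=∅
  L1: def={p,t} ue=∅
  L2: def={t,x} ue=∅
  L3: def={x} ue={f,x}
  L4: def={f,p,x} ue={f}
  L5: def={f,p} ue={f,t}
  L6: def={t} ue={f}

Live sets:
  live L0: ∅→{f}
  live L1: ∅→∅
  live L2: {f}→{f,t,x}
  live L3: {f,t,x}→{f,t}
  live L4: {f,t}→{f,t}
  live L5: {f,t}→{f}
  live L6: {f}→∅

Interference:
  f↔{p,t,x}
  p↔{f,t}
  t↔{f,p,x}
  x↔{f,t}

N(p) = ["f", "t"]

Answer: ["f", "t"]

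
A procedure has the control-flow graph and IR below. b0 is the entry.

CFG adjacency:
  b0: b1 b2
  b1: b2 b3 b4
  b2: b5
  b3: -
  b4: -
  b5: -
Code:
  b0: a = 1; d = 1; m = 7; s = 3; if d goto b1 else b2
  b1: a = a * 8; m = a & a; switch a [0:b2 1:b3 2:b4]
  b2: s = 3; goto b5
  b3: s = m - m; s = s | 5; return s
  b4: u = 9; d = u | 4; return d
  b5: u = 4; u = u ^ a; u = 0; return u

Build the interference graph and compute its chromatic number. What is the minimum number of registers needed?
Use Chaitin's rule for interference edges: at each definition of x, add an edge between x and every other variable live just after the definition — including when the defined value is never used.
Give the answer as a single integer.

Answer: 3

Derivation:
Per-block:
  b0: {a,d,m,s} / ∅
  b1: {a,m} / {a}
  b2: {s} / ∅
  b3: {s} / {m}
  b4: {d,u} / ∅
  b5: {u} / {a}

Live sets:
  b0: in=∅ out={a}
  b1: in={a} out={a,m}
  b2: in={a} out={a}
  b3: in={m} out=∅
  b4: in=∅ out=∅
  b5: in={a} out=∅

Interfere edges:
  a — {d,m,s,u}
  d — {a,m,s}
  m — {a,d}
  s — {a,d}
  u — {a}

Chromatic number:
  clique {a,d,m} ⇒ need ≥ 3
  assign a→c0 d→c1 m→c2 s→c2 u→c1 — no edge inside a register ⇒ χ ≤ 3
  χ = 3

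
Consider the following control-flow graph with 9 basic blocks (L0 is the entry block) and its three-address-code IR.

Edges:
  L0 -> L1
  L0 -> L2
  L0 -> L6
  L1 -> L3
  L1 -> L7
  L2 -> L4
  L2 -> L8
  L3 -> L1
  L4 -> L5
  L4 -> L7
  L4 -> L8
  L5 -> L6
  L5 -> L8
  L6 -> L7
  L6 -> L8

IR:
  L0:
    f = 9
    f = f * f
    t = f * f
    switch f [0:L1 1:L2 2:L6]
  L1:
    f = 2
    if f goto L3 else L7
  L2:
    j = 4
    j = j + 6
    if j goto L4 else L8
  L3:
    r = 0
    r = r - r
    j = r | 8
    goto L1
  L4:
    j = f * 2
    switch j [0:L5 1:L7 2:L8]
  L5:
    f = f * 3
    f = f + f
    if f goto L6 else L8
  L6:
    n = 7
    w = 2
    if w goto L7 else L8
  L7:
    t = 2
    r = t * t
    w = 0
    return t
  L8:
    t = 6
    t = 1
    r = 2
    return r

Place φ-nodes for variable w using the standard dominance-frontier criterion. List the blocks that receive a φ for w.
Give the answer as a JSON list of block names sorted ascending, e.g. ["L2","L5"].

idom tree: L1←L0 L2←L0 L3←L1 L4←L2 L5←L4 L6←L0 L7←L0 L8←L0
Dom∩ at merges:
  L1: preds {L0,L3}: {L0} ∩ {L0,L1,L3} = {L0}; idom=L0
  L6: preds {L0,L5}: {L0} ∩ {L0,L2,L4,L5} = {L0}; idom=L0
  L7: preds {L1,L4,L6}: {L0,L1} ∩ {L0,L2,L4} ∩ {L0,L6} = {L0}; idom=L0
  L8: preds {L2,L4,L5,L6}: {L0,L2} ∩ {L0,L2,L4} ∩ {L0,L2,L4,L5} ∩ {L0,L6} = {L0}; idom=L0

Frontier:
  L1←L0: walk · to L0
  L1←L3: walk L3→L1 to L0
  L6←L0: walk · to L0
  L6←L5: walk L5→L4→L2 to L0
  L7←L1: walk L1 to L0
  L7←L4: walk L4→L2 to L0
  L7←L6: walk L6 to L0
  L8←L2: walk L2 to L0
  L8←L4: walk L4→L2 to L0
  L8←L5: walk L5→L4→L2 to L0
  L8←L6: walk L6 to L0
  DF(L0)=∅
  DF(L1)={L1,L7}
  DF(L2)={L6,L7,L8}
  DF(L3)={L1}
  DF(L4)={L6,L7,L8}
  DF(L5)={L6,L8}
  DF(L6)={L7,L8}
  DF(L7)=∅
  DF(L8)=∅

φ for w: defs {L6,L7}
  DF⁺ = {L7,L8}

Answer: ["L7", "L8"]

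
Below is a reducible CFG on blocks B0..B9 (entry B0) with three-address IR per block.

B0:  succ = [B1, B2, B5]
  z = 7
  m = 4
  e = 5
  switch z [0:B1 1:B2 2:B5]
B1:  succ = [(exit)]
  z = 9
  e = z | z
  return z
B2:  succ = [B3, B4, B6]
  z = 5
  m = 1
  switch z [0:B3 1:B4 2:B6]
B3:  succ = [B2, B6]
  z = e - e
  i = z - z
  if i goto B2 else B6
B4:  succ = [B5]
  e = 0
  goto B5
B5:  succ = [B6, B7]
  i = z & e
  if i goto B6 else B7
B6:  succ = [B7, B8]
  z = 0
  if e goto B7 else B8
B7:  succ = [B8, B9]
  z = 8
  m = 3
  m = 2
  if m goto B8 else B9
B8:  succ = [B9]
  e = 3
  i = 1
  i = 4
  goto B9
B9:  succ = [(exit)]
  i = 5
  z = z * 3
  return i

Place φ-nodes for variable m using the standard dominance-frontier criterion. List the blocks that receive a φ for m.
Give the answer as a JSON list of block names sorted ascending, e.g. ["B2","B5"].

Answer: ["B2", "B5", "B6", "B7", "B8", "B9"]

Derivation:
idom tree: B1←B0 B2←B0 B3←B2 B4←B2 B5←B0 B6←B0 B7←B0 B8←B0 B9←B0
Dom∩ at merges:
  B2: preds {B0,B3}: {B0} ∩ {B0,B2,B3} = {B0}; idom=B0
  B5: preds {B0,B4}: {B0} ∩ {B0,B2,B4} = {B0}; idom=B0
  B6: preds {B2,B3,B5}: {B0,B2} ∩ {B0,B2,B3} ∩ {B0,B5} = {B0}; idom=B0
  B7: preds {B5,B6}: {B0,B5} ∩ {B0,B6} = {B0}; idom=B0
  B8: preds {B6,B7}: {B0,B6} ∩ {B0,B7} = {B0}; idom=B0
  B9: preds {B7,B8}: {B0,B7} ∩ {B0,B8} = {B0}; idom=B0

DF walk-up:
  join B2 pred B0: · stop@B0
  join B2 pred B3: B3→B2 stop@B0
  join B5 pred B0: · stop@B0
  join B5 pred B4: B4→B2 stop@B0
  join B6 pred B2: B2 stop@B0
  join B6 pred B3: B3→B2 stop@B0
  join B6 pred B5: B5 stop@B0
  join B7 pred B5: B5 stop@B0
  join B7 pred B6: B6 stop@B0
  join B8 pred B6: B6 stop@B0
  join B8 pred B7: B7 stop@B0
  join B9 pred B7: B7 stop@B0
  join B9 pred B8: B8 stop@B0
  B0: DF=∅
  B1: DF=∅
  B2: DF={B2,B5,B6}
  B3: DF={B2,B6}
  B4: DF={B5}
  B5: DF={B6,B7}
  B6: DF={B7,B8}
  B7: DF={B8,B9}
  B8: DF={B9}
  B9: DF=∅

φ for m: defs {B0,B2,B7}
  DF⁺ = {B2,B5,B6,B7,B8,B9}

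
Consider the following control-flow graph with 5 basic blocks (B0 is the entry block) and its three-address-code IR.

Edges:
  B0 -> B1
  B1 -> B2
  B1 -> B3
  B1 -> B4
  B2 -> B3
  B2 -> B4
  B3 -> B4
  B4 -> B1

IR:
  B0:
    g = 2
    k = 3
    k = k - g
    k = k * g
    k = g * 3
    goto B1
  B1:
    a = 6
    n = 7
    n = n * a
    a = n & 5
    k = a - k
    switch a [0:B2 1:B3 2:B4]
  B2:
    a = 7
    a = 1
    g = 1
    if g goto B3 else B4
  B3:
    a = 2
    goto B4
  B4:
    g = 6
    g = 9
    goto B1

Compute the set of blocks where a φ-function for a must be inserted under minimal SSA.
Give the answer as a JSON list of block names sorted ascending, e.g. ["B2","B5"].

idom tree: B1←B0 B2←B1 B3←B1 B4←B1
Dom at joins:
  B1: preds {B0,B4}: {B0} ∩ {B0,B1,B4} = {B0}; idom=B0
  B3: preds {B1,B2}: {B0,B1} ∩ {B0,B1,B2} = {B0,B1}; idom=B1
  B4: preds {B1,B2,B3}: {B0,B1} ∩ {B0,B1,B2} ∩ {B0,B1,B3} = {B0,B1}; idom=B1

DF walk-up:
  B1←B0: walk · to B0
  B1←B4: walk B4→B1 to B0
  B3←B1: walk · to B1
  B3←B2: walk B2 to B1
  B4←B1: walk · to B1
  B4←B2: walk B2 to B1
  B4←B3: walk B3 to B1
  B0 → ∅
  B1 → {B1}
  B2 → {B3,B4}
  B3 → {B4}
  B4 → {B1}

φ for a: defs {B1,B2,B3}
  DF⁺ = {B1,B3,B4}

Answer: ["B1", "B3", "B4"]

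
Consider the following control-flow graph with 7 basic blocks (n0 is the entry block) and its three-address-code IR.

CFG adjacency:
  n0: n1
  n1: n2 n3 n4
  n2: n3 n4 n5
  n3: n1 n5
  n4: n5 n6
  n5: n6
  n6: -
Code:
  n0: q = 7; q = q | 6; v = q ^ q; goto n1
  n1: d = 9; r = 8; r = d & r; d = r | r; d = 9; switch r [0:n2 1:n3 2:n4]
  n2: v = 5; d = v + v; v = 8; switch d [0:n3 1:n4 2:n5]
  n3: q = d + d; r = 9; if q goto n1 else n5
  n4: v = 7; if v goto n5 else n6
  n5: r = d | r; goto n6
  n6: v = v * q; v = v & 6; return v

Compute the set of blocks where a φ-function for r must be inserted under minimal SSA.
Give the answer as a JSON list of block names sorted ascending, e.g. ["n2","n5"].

idom tree: n1←n0 n2←n1 n3←n1 n4←n1 n5←n1 n6←n1
Join-block Dom:
  n1: preds {n0,n3}: {n0} ∩ {n0,n1,n3} = {n0}; idom=n0
  n3: preds {n1,n2}: {n0,n1} ∩ {n0,n1,n2} = {n0,n1}; idom=n1
  n4: preds {n1,n2}: {n0,n1} ∩ {n0,n1,n2} = {n0,n1}; idom=n1
  n5: preds {n2,n3,n4}: {n0,n1,n2} ∩ {n0,n1,n3} ∩ {n0,n1,n4} = {n0,n1}; idom=n1
  n6: preds {n4,n5}: {n0,n1,n4} ∩ {n0,n1,n5} = {n0,n1}; idom=n1

DF walk-up:
  join n1 pred n0: · stop@n0
  join n1 pred n3: n3→n1 stop@n0
  join n3 pred n1: · stop@n1
  join n3 pred n2: n2 stop@n1
  join n4 pred n1: · stop@n1
  join n4 pred n2: n2 stop@n1
  join n5 pred n2: n2 stop@n1
  join n5 pred n3: n3 stop@n1
  join n5 pred n4: n4 stop@n1
  join n6 pred n4: n4 stop@n1
  join n6 pred n5: n5 stop@n1
  DF(n0)=∅
  DF(n1)={n1}
  DF(n2)={n3,n4,n5}
  DF(n3)={n1,n5}
  DF(n4)={n5,n6}
  DF(n5)={n6}
  DF(n6)=∅

φ for r: defs {n1,n3,n5}
  DF⁺ = {n1,n5,n6}

Answer: ["n1", "n5", "n6"]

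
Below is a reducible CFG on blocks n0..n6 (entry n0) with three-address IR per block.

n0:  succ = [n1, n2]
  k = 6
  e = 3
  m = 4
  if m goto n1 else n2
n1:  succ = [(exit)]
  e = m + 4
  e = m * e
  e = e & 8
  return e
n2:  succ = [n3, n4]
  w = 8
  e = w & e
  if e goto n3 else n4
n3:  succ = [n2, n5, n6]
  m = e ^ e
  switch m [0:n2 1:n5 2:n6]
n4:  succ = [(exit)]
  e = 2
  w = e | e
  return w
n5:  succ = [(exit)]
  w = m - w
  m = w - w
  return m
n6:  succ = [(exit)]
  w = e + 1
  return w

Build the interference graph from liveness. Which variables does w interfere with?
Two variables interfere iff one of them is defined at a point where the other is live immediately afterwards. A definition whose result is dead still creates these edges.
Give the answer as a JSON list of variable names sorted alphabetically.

def/use:
  n0 def {e,k,m} use ∅
  n1 def {e} use {m}
  n2 def {e,w} use {e}
  n3 def {m} use {e}
  n4 def {e,w} use ∅
  n5 def {m,w} use {m,w}
  n6 def {w} use {e}

Backward fixpoint:
  n0 li=∅ lo={e,m}
  n1 li={m} lo=∅
  n2 li={e} lo={e,w}
  n3 li={e,w} lo={e,m,w}
  n4 li=∅ lo=∅
  n5 li={m,w} lo=∅
  n6 li={e} lo=∅

Interfere edges:
  e: {m,w}
  k: ∅
  m: {e,w}
  w: {e,m}

N(w) = ["e", "m"]

Answer: ["e", "m"]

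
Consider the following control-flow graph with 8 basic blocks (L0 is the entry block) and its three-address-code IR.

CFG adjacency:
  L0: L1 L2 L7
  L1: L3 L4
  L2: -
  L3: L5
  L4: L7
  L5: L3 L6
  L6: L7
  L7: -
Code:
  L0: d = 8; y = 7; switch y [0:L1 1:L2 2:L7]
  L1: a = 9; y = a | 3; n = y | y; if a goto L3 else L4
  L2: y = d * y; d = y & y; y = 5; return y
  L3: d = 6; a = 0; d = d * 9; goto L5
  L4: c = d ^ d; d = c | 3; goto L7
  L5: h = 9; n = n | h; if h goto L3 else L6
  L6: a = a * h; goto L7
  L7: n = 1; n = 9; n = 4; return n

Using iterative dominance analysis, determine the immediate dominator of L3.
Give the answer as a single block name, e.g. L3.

idom tree: L1←L0 L2←L0 L3←L1 L4←L1 L5←L3 L6←L5 L7←L0
Dom∩ at merges:
  L3: preds {L1,L5}: {L0,L1} ∩ {L0,L1,L3,L5} = {L0,L1}; idom=L1
  L7: preds {L0,L4,L6}: {L0} ∩ {L0,L1,L4} ∩ {L0,L1,L3,L5,L6} = {L0}; idom=L0

idom(L3) = L1

Answer: L1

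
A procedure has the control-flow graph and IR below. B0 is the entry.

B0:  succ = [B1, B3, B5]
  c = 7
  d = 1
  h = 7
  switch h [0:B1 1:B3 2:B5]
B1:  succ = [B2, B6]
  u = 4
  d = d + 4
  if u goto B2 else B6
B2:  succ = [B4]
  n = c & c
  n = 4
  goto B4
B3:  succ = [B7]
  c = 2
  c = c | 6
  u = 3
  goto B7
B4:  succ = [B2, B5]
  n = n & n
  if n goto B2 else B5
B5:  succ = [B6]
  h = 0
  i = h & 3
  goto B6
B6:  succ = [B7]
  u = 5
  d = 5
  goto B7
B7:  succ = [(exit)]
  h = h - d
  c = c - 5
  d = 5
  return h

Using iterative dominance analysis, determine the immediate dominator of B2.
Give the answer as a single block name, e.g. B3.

idom tree: B1←B0 B2←B1 B3←B0 B4←B2 B5←B0 B6←B0 B7←B0
Dom at joins:
  B2: preds {B1,B4}: {B0,B1} ∩ {B0,B1,B2,B4} = {B0,B1}; idom=B1
  B5: preds {B0,B4}: {B0} ∩ {B0,B1,B2,B4} = {B0}; idom=B0
  B6: preds {B1,B5}: {B0,B1} ∩ {B0,B5} = {B0}; idom=B0
  B7: preds {B3,B6}: {B0,B3} ∩ {B0,B6} = {B0}; idom=B0

idom(B2) = B1

Answer: B1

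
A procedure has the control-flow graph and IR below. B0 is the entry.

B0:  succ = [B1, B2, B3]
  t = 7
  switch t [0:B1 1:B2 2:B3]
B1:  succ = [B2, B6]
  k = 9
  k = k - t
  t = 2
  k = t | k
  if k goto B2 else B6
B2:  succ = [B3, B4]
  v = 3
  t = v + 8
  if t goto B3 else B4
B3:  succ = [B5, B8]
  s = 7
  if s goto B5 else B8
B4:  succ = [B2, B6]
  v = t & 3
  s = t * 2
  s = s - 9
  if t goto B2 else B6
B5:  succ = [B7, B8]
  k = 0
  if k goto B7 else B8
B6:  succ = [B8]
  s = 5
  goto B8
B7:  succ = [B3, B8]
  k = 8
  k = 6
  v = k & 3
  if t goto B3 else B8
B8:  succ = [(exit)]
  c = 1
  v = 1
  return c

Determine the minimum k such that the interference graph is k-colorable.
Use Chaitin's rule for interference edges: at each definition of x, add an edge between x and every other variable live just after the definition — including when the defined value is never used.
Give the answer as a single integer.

Answer: 2

Derivation:
Per-block:
  B0: def={t} ue=∅
  B1: def={k,t} ue={t}
  B2: def={t,v} ue=∅
  B3: def={s} ue=∅
  B4: def={s,v} ue={t}
  B5: def={k} ue=∅
  B6: def={s} ue=∅
  B7: def={k,v} ue={t}
  B8: def={c,v} ue=∅

Liveness:
  live B0: ∅→{t}
  live B1: {t}→∅
  live B2: ∅→{t}
  live B3: {t}→{t}
  live B4: {t}→∅
  live B5: {t}→{t}
  live B6: ∅→∅
  live B7: {t}→{t}
  live B8: ∅→∅

Interference:
  c↔{v}
  k↔{t}
  s↔{t}
  t↔{k,s,v}
  v↔{c,t}

Colouring:
  lower bound: {c,v} mutually conflict ⇒ χ ≥ 2
  assign c→R0 k→R1 s→R1 t→R0 v→R1 — no edge inside a register ⇒ χ ≤ 2
  χ = 2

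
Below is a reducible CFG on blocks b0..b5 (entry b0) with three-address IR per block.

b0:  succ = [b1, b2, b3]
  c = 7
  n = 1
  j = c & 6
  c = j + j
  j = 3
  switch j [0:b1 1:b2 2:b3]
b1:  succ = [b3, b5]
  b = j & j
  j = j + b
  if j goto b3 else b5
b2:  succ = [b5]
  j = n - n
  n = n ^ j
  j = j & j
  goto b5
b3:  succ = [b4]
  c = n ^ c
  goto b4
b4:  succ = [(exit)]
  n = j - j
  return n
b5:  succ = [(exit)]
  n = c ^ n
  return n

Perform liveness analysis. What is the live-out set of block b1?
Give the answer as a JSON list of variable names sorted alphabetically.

Answer: ["c", "j", "n"]

Analysis:
def/use:
  b0: def={c,j,n} ue=∅
  b1: def={b,j} ue={j}
  b2: def={j,n} ue={n}
  b3: def={c} ue={c,n}
  b4: def={n} ue={j}
  b5: def={n} ue={c,n}

Liveness:
  b0: in=∅ out={c,j,n}
  b1: in={c,j,n} out={c,j,n}
  b2: in={c,n} out={c,n}
  b3: in={c,j,n} out={j}
  b4: in={j} out=∅
  b5: in={c,n} out=∅

live-out(b1) = ["c", "j", "n"]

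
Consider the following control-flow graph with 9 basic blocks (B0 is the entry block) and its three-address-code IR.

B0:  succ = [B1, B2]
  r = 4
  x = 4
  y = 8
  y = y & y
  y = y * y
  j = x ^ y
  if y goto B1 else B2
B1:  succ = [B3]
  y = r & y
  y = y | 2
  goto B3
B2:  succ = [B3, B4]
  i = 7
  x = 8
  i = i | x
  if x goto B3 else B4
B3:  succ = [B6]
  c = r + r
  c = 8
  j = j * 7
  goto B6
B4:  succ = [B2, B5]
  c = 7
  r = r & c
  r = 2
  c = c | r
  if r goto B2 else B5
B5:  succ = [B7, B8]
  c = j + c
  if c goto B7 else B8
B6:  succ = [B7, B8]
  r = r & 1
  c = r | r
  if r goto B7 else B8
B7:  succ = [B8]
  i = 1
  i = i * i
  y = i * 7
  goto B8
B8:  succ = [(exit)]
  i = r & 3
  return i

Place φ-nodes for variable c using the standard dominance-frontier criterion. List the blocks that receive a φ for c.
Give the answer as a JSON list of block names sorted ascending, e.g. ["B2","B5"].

Answer: ["B2", "B3", "B7", "B8"]

Working:
idom tree: B1←B0 B2←B0 B3←B0 B4←B2 B5←B4 B6←B3 B7←B0 B8←B0
Dom at joins:
  B2: preds {B0,B4}: {B0} ∩ {B0,B2,B4} = {B0}; idom=B0
  B3: preds {B1,B2}: {B0,B1} ∩ {B0,B2} = {B0}; idom=B0
  B7: preds {B5,B6}: {B0,B2,B4,B5} ∩ {B0,B3,B6} = {B0}; idom=B0
  B8: preds {B5,B6,B7}: {B0,B2,B4,B5} ∩ {B0,B3,B6} ∩ {B0,B7} = {B0}; idom=B0

Frontier:
  join B2 pred B0: · stop@B0
  join B2 pred B4: B4→B2 stop@B0
  join B3 pred B1: B1 stop@B0
  join B3 pred B2: B2 stop@B0
  join B7 pred B5: B5→B4→B2 stop@B0
  join B7 pred B6: B6→B3 stop@B0
  join B8 pred B5: B5→B4→B2 stop@B0
  join B8 pred B6: B6→B3 stop@B0
  join B8 pred B7: B7 stop@B0
  B0 → ∅
  B1 → {B3}
  B2 → {B2,B3,B7,B8}
  B3 → {B7,B8}
  B4 → {B2,B7,B8}
  B5 → {B7,B8}
  B6 → {B7,B8}
  B7 → {B8}
  B8 → ∅

φ for c: defs {B3,B4,B5,B6}
  DF⁺ = {B2,B3,B7,B8}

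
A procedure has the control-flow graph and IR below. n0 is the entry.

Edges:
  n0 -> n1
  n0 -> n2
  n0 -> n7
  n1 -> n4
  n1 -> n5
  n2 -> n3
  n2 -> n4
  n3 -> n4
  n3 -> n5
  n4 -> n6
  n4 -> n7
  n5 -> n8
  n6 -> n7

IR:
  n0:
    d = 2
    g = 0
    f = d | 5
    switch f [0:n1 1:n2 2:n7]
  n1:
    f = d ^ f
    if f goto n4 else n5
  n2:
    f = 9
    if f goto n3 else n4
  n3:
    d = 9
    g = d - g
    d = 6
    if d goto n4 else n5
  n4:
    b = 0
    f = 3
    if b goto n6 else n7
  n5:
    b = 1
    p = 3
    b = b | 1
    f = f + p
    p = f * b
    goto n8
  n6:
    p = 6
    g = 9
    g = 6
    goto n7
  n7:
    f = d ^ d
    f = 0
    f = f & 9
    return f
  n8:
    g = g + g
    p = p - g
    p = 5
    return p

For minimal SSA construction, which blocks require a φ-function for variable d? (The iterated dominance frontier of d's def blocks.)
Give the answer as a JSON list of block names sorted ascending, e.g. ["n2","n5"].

idom tree: n1←n0 n2←n0 n3←n2 n4←n0 n5←n0 n6←n4 n7←n0 n8←n5
Dom∩ at merges:
  n4: preds {n1,n2,n3}: {n0,n1} ∩ {n0,n2} ∩ {n0,n2,n3} = {n0}; idom=n0
  n5: preds {n1,n3}: {n0,n1} ∩ {n0,n2,n3} = {n0}; idom=n0
  n7: preds {n0,n4,n6}: {n0} ∩ {n0,n4} ∩ {n0,n4,n6} = {n0}; idom=n0

DF walk-up:
  n4←n1: walk n1 to n0
  n4←n2: walk n2 to n0
  n4←n3: walk n3→n2 to n0
  n5←n1: walk n1 to n0
  n5←n3: walk n3→n2 to n0
  n7←n0: walk · to n0
  n7←n4: walk n4 to n0
  n7←n6: walk n6→n4 to n0
  n0: DF=∅
  n1: DF={n4,n5}
  n2: DF={n4,n5}
  n3: DF={n4,n5}
  n4: DF={n7}
  n5: DF=∅
  n6: DF={n7}
  n7: DF=∅
  n8: DF=∅

φ for d: defs {n0,n3}
  DF⁺ = {n4,n5,n7}

Answer: ["n4", "n5", "n7"]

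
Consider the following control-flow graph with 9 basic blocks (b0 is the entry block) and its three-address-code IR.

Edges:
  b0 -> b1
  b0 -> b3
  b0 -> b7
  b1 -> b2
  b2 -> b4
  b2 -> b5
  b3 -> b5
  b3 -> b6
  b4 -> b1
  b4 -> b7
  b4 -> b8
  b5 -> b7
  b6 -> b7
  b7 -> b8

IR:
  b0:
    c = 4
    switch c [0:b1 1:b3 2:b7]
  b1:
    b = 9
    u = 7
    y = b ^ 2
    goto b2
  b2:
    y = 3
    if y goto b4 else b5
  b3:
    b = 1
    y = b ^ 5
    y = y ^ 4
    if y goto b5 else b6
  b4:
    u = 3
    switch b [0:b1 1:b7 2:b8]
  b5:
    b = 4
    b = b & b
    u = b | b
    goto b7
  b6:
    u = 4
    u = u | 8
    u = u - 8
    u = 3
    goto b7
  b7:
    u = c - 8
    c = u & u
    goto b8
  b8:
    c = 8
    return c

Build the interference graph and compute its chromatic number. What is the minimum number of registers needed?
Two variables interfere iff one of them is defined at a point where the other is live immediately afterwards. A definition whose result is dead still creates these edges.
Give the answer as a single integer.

def/use:
  b0: def={c} ue=∅
  b1: def={b,u,y} ue=∅
  b2: def={y} ue=∅
  b3: def={b,y} ue=∅
  b4: def={u} ue={b}
  b5: def={b,u} ue=∅
  b6: def={u} ue=∅
  b7: def={c,u} ue={c}
  b8: def={c} ue=∅

Liveness:
  b0 li=∅ lo={c}
  b1 li={c} lo={b,c}
  b2 li={b,c} lo={b,c}
  b3 li={c} lo={c}
  b4 li={b,c} lo={c}
  b5 li={c} lo={c}
  b6 li={c} lo={c}
  b7 li={c} lo=∅
  b8 li=∅ lo=∅

Conflict graph:
  b — {c,u,y}
  c — {b,u,y}
  u — {b,c}
  y — {b,c}

Registers:
  clique {b,c,u} ⇒ need ≥ 3
  assign b→R0 c→R1 u→R2 y→R2 — no edge inside a register ⇒ χ ≤ 3
  χ = 3

Answer: 3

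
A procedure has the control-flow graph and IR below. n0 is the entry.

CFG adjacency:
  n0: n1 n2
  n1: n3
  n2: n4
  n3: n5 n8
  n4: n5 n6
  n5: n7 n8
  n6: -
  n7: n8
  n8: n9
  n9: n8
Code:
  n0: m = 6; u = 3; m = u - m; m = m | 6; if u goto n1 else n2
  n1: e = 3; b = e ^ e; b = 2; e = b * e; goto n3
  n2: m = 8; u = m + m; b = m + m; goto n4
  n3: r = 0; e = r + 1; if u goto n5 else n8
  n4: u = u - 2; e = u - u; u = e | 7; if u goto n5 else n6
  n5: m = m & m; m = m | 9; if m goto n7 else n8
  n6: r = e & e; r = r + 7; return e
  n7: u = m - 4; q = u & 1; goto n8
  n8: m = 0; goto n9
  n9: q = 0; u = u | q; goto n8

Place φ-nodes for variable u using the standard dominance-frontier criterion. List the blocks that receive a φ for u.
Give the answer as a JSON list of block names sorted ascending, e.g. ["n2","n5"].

idom tree: n1←n0 n2←n0 n3←n1 n4←n2 n5←n0 n6←n4 n7←n5 n8←n0 n9←n8
Join-block Dom:
  n5: preds {n3,n4}: {n0,n1,n3} ∩ {n0,n2,n4} = {n0}; idom=n0
  n8: preds {n3,n5,n7,n9}: {n0,n1,n3} ∩ {n0,n5} ∩ {n0,n5,n7} ∩ {n0,n8,n9} = {n0}; idom=n0

Frontier:
  n5←n3: walk n3→n1 to n0
  n5←n4: walk n4→n2 to n0
  n8←n3: walk n3→n1 to n0
  n8←n5: walk n5 to n0
  n8←n7: walk n7→n5 to n0
  n8←n9: walk n9→n8 to n0
  n0: DF=∅
  n1: DF={n5,n8}
  n2: DF={n5}
  n3: DF={n5,n8}
  n4: DF={n5}
  n5: DF={n8}
  n6: DF=∅
  n7: DF={n8}
  n8: DF={n8}
  n9: DF={n8}

φ for u: defs {n0,n2,n4,n7,n9}
  DF⁺ = {n5,n8}

Answer: ["n5", "n8"]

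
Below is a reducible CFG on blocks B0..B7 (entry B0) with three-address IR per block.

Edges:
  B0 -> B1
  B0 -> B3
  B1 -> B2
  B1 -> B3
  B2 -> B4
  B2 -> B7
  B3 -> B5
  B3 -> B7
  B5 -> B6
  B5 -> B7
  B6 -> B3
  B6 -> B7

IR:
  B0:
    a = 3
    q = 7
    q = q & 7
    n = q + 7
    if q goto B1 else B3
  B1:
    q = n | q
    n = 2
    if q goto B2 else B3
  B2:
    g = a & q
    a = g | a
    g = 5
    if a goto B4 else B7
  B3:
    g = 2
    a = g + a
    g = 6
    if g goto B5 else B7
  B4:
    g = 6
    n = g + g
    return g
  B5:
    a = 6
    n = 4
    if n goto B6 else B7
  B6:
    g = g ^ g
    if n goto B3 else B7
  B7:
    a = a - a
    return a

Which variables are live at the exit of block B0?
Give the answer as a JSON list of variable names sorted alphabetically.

Answer: ["a", "n", "q"]

Analysis:
Per-block:
  B0 def {a,n,q} use ∅
  B1 def {n,q} use {n,q}
  B2 def {a,g} use {a,q}
  B3 def {a,g} use {a}
  B4 def {g,n} use ∅
  B5 def {a,n} use ∅
  B6 def {g} use {g,n}
  B7 def {a} use {a}

Liveness:
  B0: in=∅ out={a,n,q}
  B1: in={a,n,q} out={a,q}
  B2: in={a,q} out={a}
  B3: in={a} out={a,g}
  B4: in=∅ out=∅
  B5: in={g} out={a,g,n}
  B6: in={a,g,n} out={a}
  B7: in={a} out=∅

live-out(B0) = ["a", "n", "q"]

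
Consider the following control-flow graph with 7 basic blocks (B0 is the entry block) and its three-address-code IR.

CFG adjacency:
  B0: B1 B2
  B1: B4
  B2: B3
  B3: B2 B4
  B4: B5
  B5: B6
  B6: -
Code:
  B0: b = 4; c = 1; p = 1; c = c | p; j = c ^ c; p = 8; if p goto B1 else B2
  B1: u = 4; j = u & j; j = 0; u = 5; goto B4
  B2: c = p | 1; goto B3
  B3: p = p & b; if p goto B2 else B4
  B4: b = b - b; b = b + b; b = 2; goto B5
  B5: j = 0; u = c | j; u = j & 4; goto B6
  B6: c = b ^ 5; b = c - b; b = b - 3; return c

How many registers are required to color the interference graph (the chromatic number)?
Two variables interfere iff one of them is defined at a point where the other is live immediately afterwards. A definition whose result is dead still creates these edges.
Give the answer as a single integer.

def/use:
  B0: def={b,c,j,p} ue=∅
  B1: def={j,u} ue={j}
  B2: def={c} ue={p}
  B3: def={p} ue={b,p}
  B4: def={b} ue={b}
  B5: def={j,u} ue={c}
  B6: def={b,c} ue={b}

Backward fixpoint:
  live B0: ∅→{b,c,j,p}
  live B1: {b,c,j}→{b,c}
  live B2: {b,p}→{b,c,p}
  live B3: {b,c,p}→{b,c,p}
  live B4: {b,c}→{b,c}
  live B5: {b,c}→{b}
  live B6: {b}→∅

Interference:
  b: {c,j,p,u}
  c: {b,j,p,u}
  j: {b,c,p,u}
  p: {b,c,j}
  u: {b,c,j}

Chromatic number:
  {b,c,j,p} pairwise interfere (4-clique) ⇒ χ ≥ 4
  assign b→c0 c→c1 j→c2 p→c3 u→c3 — no edge inside a register ⇒ χ ≤ 4
  χ = 4

Answer: 4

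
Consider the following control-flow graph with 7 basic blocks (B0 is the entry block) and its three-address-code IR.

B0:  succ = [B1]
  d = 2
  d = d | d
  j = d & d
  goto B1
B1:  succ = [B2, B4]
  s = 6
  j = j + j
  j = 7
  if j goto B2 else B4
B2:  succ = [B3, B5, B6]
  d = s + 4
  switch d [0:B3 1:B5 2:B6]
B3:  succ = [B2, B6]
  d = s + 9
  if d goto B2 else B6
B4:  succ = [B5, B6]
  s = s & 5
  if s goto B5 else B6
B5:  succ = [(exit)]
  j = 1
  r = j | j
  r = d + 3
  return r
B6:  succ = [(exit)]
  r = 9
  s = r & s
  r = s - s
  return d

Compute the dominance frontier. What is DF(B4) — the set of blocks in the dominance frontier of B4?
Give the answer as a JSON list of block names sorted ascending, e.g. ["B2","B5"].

idom tree: B1←B0 B2←B1 B3←B2 B4←B1 B5←B1 B6←B1
Dom at joins:
  B2: preds {B1,B3}: {B0,B1} ∩ {B0,B1,B2,B3} = {B0,B1}; idom=B1
  B5: preds {B2,B4}: {B0,B1,B2} ∩ {B0,B1,B4} = {B0,B1}; idom=B1
  B6: preds {B2,B3,B4}: {B0,B1,B2} ∩ {B0,B1,B2,B3} ∩ {B0,B1,B4} = {B0,B1}; idom=B1

DF walk-up:
  join B2 pred B1: · stop@B1
  join B2 pred B3: B3→B2 stop@B1
  join B5 pred B2: B2 stop@B1
  join B5 pred B4: B4 stop@B1
  join B6 pred B2: B2 stop@B1
  join B6 pred B3: B3→B2 stop@B1
  join B6 pred B4: B4 stop@B1
  B0: DF=∅
  B1: DF=∅
  B2: DF={B2,B5,B6}
  B3: DF={B2,B6}
  B4: DF={B5,B6}
  B5: DF=∅
  B6: DF=∅

DF(B4) = ["B5", "B6"]

Answer: ["B5", "B6"]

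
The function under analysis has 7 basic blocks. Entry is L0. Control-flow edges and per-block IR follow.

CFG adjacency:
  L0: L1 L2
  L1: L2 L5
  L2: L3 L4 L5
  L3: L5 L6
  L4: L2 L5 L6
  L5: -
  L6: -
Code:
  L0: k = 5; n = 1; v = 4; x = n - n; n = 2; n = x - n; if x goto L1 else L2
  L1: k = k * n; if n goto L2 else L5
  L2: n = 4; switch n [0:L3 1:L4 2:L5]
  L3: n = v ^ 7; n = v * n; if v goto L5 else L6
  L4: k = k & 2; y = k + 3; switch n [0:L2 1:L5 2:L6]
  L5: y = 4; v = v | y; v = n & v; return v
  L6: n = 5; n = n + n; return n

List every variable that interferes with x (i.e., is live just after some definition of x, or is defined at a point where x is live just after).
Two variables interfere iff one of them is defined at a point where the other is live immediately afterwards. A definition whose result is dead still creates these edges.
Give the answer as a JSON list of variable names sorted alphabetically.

Block summaries:
  L0: def={k,n,v,x} ue=∅
  L1: def={k} ue={k,n}
  L2: def={n} ue=∅
  L3: def={n} ue={v}
  L4: def={k,y} ue={k,n}
  L5: def={v,y} ue={n,v}
  L6: def={n} ue=∅

Backward fixpoint:
  live L0: ∅→{k,n,v}
  live L1: {k,n,v}→{k,n,v}
  live L2: {k,v}→{k,n,v}
  live L3: {v}→{n,v}
  live L4: {k,n,v}→{k,n,v}
  live L5: {n,v}→∅
  live L6: ∅→∅

Interfere edges:
  k — {n,v,x,y}
  n — {k,v,x,y}
  v — {k,n,x,y}
  x — {k,n,v}
  y — {k,n,v}

N(x) = ["k", "n", "v"]

Answer: ["k", "n", "v"]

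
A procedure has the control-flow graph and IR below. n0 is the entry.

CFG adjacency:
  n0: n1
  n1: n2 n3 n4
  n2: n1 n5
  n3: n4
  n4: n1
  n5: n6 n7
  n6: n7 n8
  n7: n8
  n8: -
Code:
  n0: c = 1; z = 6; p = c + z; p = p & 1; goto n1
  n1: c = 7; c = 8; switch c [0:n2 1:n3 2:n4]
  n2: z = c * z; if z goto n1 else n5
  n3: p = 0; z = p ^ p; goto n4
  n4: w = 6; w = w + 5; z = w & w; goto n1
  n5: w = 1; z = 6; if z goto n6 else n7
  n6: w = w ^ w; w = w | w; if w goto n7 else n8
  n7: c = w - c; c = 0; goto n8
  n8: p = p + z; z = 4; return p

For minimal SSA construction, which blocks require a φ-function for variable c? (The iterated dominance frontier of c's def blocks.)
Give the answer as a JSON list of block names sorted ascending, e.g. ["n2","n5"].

idom tree: n1←n0 n2←n1 n3←n1 n4←n1 n5←n2 n6←n5 n7←n5 n8←n5
Join-block Dom:
  n1: preds {n0,n2,n4}: {n0} ∩ {n0,n1,n2} ∩ {n0,n1,n4} = {n0}; idom=n0
  n4: preds {n1,n3}: {n0,n1} ∩ {n0,n1,n3} = {n0,n1}; idom=n1
  n7: preds {n5,n6}: {n0,n1,n2,n5} ∩ {n0,n1,n2,n5,n6} = {n0,n1,n2,n5}; idom=n5
  n8: preds {n6,n7}: {n0,n1,n2,n5,n6} ∩ {n0,n1,n2,n5,n7} = {n0,n1,n2,n5}; idom=n5

Frontier:
  n1←n0: walk · to n0
  n1←n2: walk n2→n1 to n0
  n1←n4: walk n4→n1 to n0
  n4←n1: walk · to n1
  n4←n3: walk n3 to n1
  n7←n5: walk · to n5
  n7←n6: walk n6 to n5
  n8←n6: walk n6 to n5
  n8←n7: walk n7 to n5
  n0: DF=∅
  n1: DF={n1}
  n2: DF={n1}
  n3: DF={n4}
  n4: DF={n1}
  n5: DF=∅
  n6: DF={n7,n8}
  n7: DF={n8}
  n8: DF=∅

φ for c: defs {n0,n1,n7}
  DF⁺ = {n1,n8}

Answer: ["n1", "n8"]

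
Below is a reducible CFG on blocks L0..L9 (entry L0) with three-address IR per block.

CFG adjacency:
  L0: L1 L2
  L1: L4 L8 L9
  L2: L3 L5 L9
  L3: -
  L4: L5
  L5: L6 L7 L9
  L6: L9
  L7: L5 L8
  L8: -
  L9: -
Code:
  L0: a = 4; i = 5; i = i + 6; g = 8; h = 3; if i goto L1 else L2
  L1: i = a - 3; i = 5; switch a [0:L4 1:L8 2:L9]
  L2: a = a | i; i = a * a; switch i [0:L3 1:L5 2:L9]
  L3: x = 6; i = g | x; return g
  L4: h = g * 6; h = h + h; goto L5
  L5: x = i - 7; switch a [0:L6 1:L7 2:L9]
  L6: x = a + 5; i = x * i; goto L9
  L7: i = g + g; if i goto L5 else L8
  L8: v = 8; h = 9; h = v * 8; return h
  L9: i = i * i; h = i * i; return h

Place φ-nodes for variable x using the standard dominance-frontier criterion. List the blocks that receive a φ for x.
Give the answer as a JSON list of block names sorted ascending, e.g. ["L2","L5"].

idom tree: L1←L0 L2←L0 L3←L2 L4←L1 L5←L0 L6←L5 L7←L5 L8←L0 L9←L0
Dom∩ at merges:
  L5: preds {L2,L4,L7}: {L0,L2} ∩ {L0,L1,L4} ∩ {L0,L5,L7} = {L0}; idom=L0
  L8: preds {L1,L7}: {L0,L1} ∩ {L0,L5,L7} = {L0}; idom=L0
  L9: preds {L1,L2,L5,L6}: {L0,L1} ∩ {L0,L2} ∩ {L0,L5} ∩ {L0,L5,L6} = {L0}; idom=L0

DF derivation:
  join L5 pred L2: L2 stop@L0
  join L5 pred L4: L4→L1 stop@L0
  join L5 pred L7: L7→L5 stop@L0
  join L8 pred L1: L1 stop@L0
  join L8 pred L7: L7→L5 stop@L0
  join L9 pred L1: L1 stop@L0
  join L9 pred L2: L2 stop@L0
  join L9 pred L5: L5 stop@L0
  join L9 pred L6: L6→L5 stop@L0
  L0: DF=∅
  L1: DF={L5,L8,L9}
  L2: DF={L5,L9}
  L3: DF=∅
  L4: DF={L5}
  L5: DF={L5,L8,L9}
  L6: DF={L9}
  L7: DF={L5,L8}
  L8: DF=∅
  L9: DF=∅

φ for x: defs {L3,L5,L6}
  DF⁺ = {L5,L8,L9}

Answer: ["L5", "L8", "L9"]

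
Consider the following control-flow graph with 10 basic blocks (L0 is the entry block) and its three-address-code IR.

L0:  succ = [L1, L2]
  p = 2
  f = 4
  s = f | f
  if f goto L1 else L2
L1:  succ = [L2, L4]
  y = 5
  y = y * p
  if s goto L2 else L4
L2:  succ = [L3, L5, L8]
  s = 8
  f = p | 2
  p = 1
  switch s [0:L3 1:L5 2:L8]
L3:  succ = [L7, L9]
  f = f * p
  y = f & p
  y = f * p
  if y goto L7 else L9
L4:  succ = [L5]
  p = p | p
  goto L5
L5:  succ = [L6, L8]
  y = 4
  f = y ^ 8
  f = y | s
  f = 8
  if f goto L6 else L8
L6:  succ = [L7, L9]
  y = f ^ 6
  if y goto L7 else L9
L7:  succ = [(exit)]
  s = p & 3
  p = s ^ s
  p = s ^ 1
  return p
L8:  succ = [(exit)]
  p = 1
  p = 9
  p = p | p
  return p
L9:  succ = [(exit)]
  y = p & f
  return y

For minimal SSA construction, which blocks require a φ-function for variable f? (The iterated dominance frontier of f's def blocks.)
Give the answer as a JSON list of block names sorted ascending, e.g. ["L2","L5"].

Answer: ["L5", "L7", "L8", "L9"]

Analysis:
idom tree: L1←L0 L2←L0 L3←L2 L4←L1 L5←L0 L6←L5 L7←L0 L8←L0 L9←L0
Join-block Dom:
  L2: preds {L0,L1}: {L0} ∩ {L0,L1} = {L0}; idom=L0
  L5: preds {L2,L4}: {L0,L2} ∩ {L0,L1,L4} = {L0}; idom=L0
  L7: preds {L3,L6}: {L0,L2,L3} ∩ {L0,L5,L6} = {L0}; idom=L0
  L8: preds {L2,L5}: {L0,L2} ∩ {L0,L5} = {L0}; idom=L0
  L9: preds {L3,L6}: {L0,L2,L3} ∩ {L0,L5,L6} = {L0}; idom=L0

DF walk-up:
  L2←L0: walk · to L0
  L2←L1: walk L1 to L0
  L5←L2: walk L2 to L0
  L5←L4: walk L4→L1 to L0
  L7←L3: walk L3→L2 to L0
  L7←L6: walk L6→L5 to L0
  L8←L2: walk L2 to L0
  L8←L5: walk L5 to L0
  L9←L3: walk L3→L2 to L0
  L9←L6: walk L6→L5 to L0
  DF(L0)=∅
  DF(L1)={L2,L5}
  DF(L2)={L5,L7,L8,L9}
  DF(L3)={L7,L9}
  DF(L4)={L5}
  DF(L5)={L7,L8,L9}
  DF(L6)={L7,L9}
  DF(L7)=∅
  DF(L8)=∅
  DF(L9)=∅

φ for f: defs {L0,L2,L3,L5}
  DF⁺ = {L5,L7,L8,L9}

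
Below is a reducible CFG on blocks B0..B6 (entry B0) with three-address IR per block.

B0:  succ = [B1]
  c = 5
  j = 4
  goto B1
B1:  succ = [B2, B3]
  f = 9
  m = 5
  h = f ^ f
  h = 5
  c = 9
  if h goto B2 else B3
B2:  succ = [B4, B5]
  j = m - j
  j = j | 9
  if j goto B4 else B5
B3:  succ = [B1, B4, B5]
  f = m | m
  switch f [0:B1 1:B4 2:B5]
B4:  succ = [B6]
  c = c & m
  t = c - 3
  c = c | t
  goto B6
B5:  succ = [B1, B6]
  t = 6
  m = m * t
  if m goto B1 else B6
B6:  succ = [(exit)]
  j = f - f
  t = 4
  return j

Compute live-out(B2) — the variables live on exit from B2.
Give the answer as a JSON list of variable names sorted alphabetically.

Answer: ["c", "f", "j", "m"]

Working:
Block summaries:
  B0: {c,j} / ∅
  B1: {c,f,h,m} / ∅
  B2: {j} / {j,m}
  B3: {f} / {m}
  B4: {c,t} / {c,m}
  B5: {m,t} / {m}
  B6: {j,t} / {f}

Liveness:
  live B0: ∅→{j}
  live B1: {j}→{c,f,j,m}
  live B2: {c,f,j,m}→{c,f,j,m}
  live B3: {c,j,m}→{c,f,j,m}
  live B4: {c,f,m}→{f}
  live B5: {f,j,m}→{f,j}
  live B6: {f}→∅

live-out(B2) = ["c", "f", "j", "m"]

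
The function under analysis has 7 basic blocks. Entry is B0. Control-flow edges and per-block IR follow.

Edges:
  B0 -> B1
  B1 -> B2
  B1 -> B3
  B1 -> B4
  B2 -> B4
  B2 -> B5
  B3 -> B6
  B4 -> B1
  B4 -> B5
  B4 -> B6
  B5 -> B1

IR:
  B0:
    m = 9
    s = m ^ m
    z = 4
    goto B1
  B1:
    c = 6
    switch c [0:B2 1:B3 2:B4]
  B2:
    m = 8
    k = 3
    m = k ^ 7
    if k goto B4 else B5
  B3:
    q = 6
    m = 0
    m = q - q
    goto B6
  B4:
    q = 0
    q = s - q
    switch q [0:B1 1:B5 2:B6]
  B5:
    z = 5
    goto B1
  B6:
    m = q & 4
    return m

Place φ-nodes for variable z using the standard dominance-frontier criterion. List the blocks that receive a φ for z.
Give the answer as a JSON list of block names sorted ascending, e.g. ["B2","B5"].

idom tree: B1←B0 B2←B1 B3←B1 B4←B1 B5←B1 B6←B1
Join-block Dom:
  B1: preds {B0,B4,B5}: {B0} ∩ {B0,B1,B4} ∩ {B0,B1,B5} = {B0}; idom=B0
  B4: preds {B1,B2}: {B0,B1} ∩ {B0,B1,B2} = {B0,B1}; idom=B1
  B5: preds {B2,B4}: {B0,B1,B2} ∩ {B0,B1,B4} = {B0,B1}; idom=B1
  B6: preds {B3,B4}: {B0,B1,B3} ∩ {B0,B1,B4} = {B0,B1}; idom=B1

Frontier:
  B1←B0: walk · to B0
  B1←B4: walk B4→B1 to B0
  B1←B5: walk B5→B1 to B0
  B4←B1: walk · to B1
  B4←B2: walk B2 to B1
  B5←B2: walk B2 to B1
  B5←B4: walk B4 to B1
  B6←B3: walk B3 to B1
  B6←B4: walk B4 to B1
  DF(B0)=∅
  DF(B1)={B1}
  DF(B2)={B4,B5}
  DF(B3)={B6}
  DF(B4)={B1,B5,B6}
  DF(B5)={B1}
  DF(B6)=∅

φ for z: defs {B0,B5}
  DF⁺ = {B1}

Answer: ["B1"]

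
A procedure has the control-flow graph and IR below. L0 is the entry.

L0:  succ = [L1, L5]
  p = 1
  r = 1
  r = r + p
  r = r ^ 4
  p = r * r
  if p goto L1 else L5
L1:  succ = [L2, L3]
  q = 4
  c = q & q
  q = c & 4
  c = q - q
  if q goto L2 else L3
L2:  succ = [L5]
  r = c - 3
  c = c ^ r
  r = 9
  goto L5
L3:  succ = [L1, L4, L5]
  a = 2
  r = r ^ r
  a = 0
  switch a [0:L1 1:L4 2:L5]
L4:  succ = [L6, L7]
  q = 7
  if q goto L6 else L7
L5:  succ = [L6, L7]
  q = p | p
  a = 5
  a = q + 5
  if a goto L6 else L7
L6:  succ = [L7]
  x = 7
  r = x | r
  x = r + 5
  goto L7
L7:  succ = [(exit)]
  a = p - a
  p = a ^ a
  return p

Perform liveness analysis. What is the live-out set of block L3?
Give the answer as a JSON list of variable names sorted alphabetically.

def/use:
  L0: def={p,r} ue=∅
  L1: def={c,q} ue=∅
  L2: def={c,r} ue={c}
  L3: def={a,r} ue={r}
  L4: def={q} ue=∅
  L5: def={a,q} ue={p}
  L6: def={r,x} ue={r}
  L7: def={a,p} ue={a,p}

Backward fixpoint:
  L0: in=∅ out={p,r}
  L1: in={p,r} out={c,p,r}
  L2: in={c,p} out={p,r}
  L3: in={p,r} out={a,p,r}
  L4: in={a,p,r} out={a,p,r}
  L5: in={p,r} out={a,p,r}
  L6: in={a,p,r} out={a,p}
  L7: in={a,p} out=∅

live-out(L3) = ["a", "p", "r"]

Answer: ["a", "p", "r"]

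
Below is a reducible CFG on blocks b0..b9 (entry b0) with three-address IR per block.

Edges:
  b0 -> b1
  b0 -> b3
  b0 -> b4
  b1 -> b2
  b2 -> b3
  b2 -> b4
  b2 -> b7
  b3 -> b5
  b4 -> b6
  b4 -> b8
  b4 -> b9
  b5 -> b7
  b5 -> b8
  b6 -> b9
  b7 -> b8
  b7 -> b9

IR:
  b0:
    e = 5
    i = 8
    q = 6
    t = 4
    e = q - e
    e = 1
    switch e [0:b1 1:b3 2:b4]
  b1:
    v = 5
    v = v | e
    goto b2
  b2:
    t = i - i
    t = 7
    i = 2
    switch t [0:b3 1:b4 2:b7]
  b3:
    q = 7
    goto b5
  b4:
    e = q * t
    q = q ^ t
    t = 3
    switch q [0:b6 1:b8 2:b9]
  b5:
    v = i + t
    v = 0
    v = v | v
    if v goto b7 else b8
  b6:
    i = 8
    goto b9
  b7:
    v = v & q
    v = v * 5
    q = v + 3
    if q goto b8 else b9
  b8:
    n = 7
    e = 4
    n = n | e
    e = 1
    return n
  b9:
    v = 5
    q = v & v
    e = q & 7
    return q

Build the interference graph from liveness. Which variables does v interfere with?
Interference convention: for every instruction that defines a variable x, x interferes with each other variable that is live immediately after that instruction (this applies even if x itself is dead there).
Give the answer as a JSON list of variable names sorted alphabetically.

Answer: ["e", "i", "q", "t"]

Analysis:
def/use:
  b0: def={e,i,q,t} ue=∅
  b1: def={v} ue={e}
  b2: def={i,t} ue={i}
  b3: def={q} ue=∅
  b4: def={e,q,t} ue={q,t}
  b5: def={v} ue={i,t}
  b6: def={i} ue=∅
  b7: def={q,v} ue={q,v}
  b8: def={e,n} ue=∅
  b9: def={e,q,v} ue=∅

Backward fixpoint:
  live b0: ∅→{e,i,q,t}
  live b1: {e,i,q}→{i,q,v}
  live b2: {i,q,v}→{i,q,t,v}
  live b3: {i,t}→{i,q,t}
  live b4: {q,t}→∅
  live b5: {i,q,t}→{q,v}
  live b6: ∅→∅
  live b7: {q,v}→∅
  live b8: ∅→∅
  live b9: ∅→∅

Interference:
  e↔{i,n,q,t,v}
  i↔{e,q,t,v}
  n↔{e}
  q↔{e,i,t,v}
  t↔{e,i,q,v}
  v↔{e,i,q,t}

N(v) = ["e", "i", "q", "t"]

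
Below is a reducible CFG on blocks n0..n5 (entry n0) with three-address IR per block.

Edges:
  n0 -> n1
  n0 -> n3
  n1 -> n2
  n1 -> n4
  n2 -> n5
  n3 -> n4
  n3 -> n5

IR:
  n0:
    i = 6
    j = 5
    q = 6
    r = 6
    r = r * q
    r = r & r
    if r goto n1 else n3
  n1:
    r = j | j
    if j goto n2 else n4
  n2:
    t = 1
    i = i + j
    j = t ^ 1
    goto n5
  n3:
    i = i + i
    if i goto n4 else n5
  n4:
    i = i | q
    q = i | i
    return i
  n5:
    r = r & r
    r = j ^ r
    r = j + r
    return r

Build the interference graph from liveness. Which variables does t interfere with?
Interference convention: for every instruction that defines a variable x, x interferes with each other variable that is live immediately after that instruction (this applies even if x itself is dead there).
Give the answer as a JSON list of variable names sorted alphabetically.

Answer: ["i", "j", "r"]

Working:
def/use:
  n0: def={i,j,q,r} ue=∅
  n1: def={r} ue={j}
  n2: def={i,j,t} ue={i,j}
  n3: def={i} ue={i}
  n4: def={i,q} ue={i,q}
  n5: def={r} ue={j,r}

Liveness:
  n0 li=∅ lo={i,j,q,r}
  n1 li={i,j,q} lo={i,j,q,r}
  n2 li={i,j,r} lo={j,r}
  n3 li={i,j,q,r} lo={i,j,q,r}
  n4 li={i,q} lo=∅
  n5 li={j,r} lo=∅

Interference:
  i: {j,q,r,t}
  j: {i,q,r,t}
  q: {i,j,r}
  r: {i,j,q,t}
  t: {i,j,r}

N(t) = ["i", "j", "r"]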